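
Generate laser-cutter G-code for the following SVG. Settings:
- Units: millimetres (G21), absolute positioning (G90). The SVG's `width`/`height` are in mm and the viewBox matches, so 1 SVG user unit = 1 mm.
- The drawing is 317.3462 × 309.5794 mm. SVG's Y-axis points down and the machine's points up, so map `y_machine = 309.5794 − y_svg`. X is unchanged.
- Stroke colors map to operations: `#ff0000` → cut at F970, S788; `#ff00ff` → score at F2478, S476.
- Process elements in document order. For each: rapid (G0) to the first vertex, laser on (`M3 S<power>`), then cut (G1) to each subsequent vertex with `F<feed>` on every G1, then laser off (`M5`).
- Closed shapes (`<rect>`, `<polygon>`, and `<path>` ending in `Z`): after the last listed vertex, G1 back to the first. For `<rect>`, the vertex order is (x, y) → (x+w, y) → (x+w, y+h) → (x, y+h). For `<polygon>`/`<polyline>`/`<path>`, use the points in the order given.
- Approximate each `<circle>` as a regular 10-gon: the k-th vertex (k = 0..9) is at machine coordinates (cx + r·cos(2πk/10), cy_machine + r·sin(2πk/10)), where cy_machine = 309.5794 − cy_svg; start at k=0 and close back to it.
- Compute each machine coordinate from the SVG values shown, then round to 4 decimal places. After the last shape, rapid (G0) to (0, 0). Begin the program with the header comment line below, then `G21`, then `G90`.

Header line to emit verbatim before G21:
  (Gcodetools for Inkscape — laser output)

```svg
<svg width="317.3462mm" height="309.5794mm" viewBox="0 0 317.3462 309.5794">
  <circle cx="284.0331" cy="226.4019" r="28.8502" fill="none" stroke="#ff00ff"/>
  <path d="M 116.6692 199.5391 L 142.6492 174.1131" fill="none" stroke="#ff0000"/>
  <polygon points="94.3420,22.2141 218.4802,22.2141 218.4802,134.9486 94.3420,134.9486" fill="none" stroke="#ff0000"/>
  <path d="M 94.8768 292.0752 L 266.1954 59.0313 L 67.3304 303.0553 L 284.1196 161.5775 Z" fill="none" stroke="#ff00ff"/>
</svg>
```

Since the viewBox matches the mm dimensions, user units are millimetres directly. The only transform is the Y-flip y_m = 309.5794 − y_svg.

Shape 1 is a circle drawn with `<circle>`. Its stroke #ff00ff means score at S476, F2478. After flipping Y the toolpath is (312.8833,83.1775) → (307.3734,100.1352) → (292.9483,110.6157) → (275.1179,110.6157) → (260.6928,100.1352) → (255.1829,83.1775) → (260.6928,66.2198) → (275.1179,55.7393) → (292.9483,55.7393) → (307.3734,66.2198) → (312.8833,83.1775), returning to the start.

Shape 2 is a line segment drawn with `<path>`. Its stroke #ff0000 means cut at S788, F970. After flipping Y the toolpath is (116.6692,110.0403) → (142.6492,135.4663).

Shape 3 is a rectangle drawn with `<polygon>`. Its stroke #ff0000 means cut at S788, F970. After flipping Y the toolpath is (94.3420,287.3653) → (218.4802,287.3653) → (218.4802,174.6308) → (94.3420,174.6308) → (94.3420,287.3653), returning to the start.

Shape 4 is a closed polygon drawn with `<path>`. Its stroke #ff00ff means score at S476, F2478. After flipping Y the toolpath is (94.8768,17.5042) → (266.1954,250.5481) → (67.3304,6.5241) → (284.1196,148.0019) → (94.8768,17.5042), returning to the start.

(Gcodetools for Inkscape — laser output)
G21
G90
G0 X312.8833 Y83.1775
M3 S476
G1 X307.3734 Y100.1352 F2478
G1 X292.9483 Y110.6157 F2478
G1 X275.1179 Y110.6157 F2478
G1 X260.6928 Y100.1352 F2478
G1 X255.1829 Y83.1775 F2478
G1 X260.6928 Y66.2198 F2478
G1 X275.1179 Y55.7393 F2478
G1 X292.9483 Y55.7393 F2478
G1 X307.3734 Y66.2198 F2478
G1 X312.8833 Y83.1775 F2478
M5
G0 X116.6692 Y110.0403
M3 S788
G1 X142.6492 Y135.4663 F970
M5
G0 X94.3420 Y287.3653
M3 S788
G1 X218.4802 Y287.3653 F970
G1 X218.4802 Y174.6308 F970
G1 X94.3420 Y174.6308 F970
G1 X94.3420 Y287.3653 F970
M5
G0 X94.8768 Y17.5042
M3 S476
G1 X266.1954 Y250.5481 F2478
G1 X67.3304 Y6.5241 F2478
G1 X284.1196 Y148.0019 F2478
G1 X94.8768 Y17.5042 F2478
M5
G0 X0.0000 Y0.0000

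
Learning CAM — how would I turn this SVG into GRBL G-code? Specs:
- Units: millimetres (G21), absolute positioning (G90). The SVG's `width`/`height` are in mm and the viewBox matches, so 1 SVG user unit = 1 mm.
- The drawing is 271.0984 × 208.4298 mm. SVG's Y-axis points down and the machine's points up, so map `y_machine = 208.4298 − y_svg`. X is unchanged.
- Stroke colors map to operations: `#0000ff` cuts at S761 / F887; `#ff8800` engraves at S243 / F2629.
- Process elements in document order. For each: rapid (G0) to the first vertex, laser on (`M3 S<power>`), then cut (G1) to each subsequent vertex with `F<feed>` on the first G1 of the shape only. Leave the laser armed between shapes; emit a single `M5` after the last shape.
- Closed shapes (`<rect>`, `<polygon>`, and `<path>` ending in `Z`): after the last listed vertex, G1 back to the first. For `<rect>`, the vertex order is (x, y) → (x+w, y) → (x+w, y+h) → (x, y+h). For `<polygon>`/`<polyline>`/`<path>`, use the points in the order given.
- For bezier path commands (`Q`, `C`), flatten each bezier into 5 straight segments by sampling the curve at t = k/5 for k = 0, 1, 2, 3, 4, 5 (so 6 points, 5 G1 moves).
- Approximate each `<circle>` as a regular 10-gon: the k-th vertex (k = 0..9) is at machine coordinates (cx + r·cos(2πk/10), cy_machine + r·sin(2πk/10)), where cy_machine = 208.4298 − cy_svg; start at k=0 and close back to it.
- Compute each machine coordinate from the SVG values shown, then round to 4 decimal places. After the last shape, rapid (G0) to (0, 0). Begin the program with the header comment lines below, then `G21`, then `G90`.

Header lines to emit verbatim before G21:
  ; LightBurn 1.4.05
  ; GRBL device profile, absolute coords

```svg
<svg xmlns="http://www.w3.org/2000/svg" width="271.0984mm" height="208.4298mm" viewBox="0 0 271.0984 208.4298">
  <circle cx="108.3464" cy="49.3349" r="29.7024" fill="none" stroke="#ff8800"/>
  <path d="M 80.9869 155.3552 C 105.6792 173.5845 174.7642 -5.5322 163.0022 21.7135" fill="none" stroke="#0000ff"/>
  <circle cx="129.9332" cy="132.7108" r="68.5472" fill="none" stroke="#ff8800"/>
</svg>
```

Since the viewBox matches the mm dimensions, user units are millimetres directly. The only transform is the Y-flip y_m = 208.4298 − y_svg.

Shape 1 is a circle drawn with `<circle>`. Its stroke #ff8800 means engrave at S243, F2629. After flipping Y the toolpath is (138.0488,159.0949) → (132.3761,176.5535) → (117.5249,187.3436) → (99.1679,187.3436) → (84.3167,176.5535) → (78.6440,159.0949) → (84.3167,141.6363) → (99.1679,130.8462) → (117.5249,130.8462) → (132.3761,141.6363) → (138.0488,159.0949), returning to the start.

Shape 2 is a cubic bezier drawn with `<path>`. Its stroke #0000ff means cut at S761, F887. After flipping Y the toolpath is (80.9869,53.0746) → (100.1275,62.5889) → (123.9108,100.0882) → (146.3254,146.1945) → (161.3597,181.5299) → (163.0022,186.7163).

Shape 3 is a circle drawn with `<circle>`. Its stroke #ff8800 means engrave at S243, F2629. After flipping Y the toolpath is (198.4804,75.7190) → (185.3890,116.0100) → (151.1154,140.9113) → (108.7510,140.9113) → (74.4774,116.0100) → (61.3860,75.7190) → (74.4774,35.4280) → (108.7510,10.5267) → (151.1154,10.5267) → (185.3890,35.4280) → (198.4804,75.7190), returning to the start.

; LightBurn 1.4.05
; GRBL device profile, absolute coords
G21
G90
G0 X138.0488 Y159.0949
M3 S243
G1 X132.3761 Y176.5535 F2629
G1 X117.5249 Y187.3436
G1 X99.1679 Y187.3436
G1 X84.3167 Y176.5535
G1 X78.6440 Y159.0949
G1 X84.3167 Y141.6363
G1 X99.1679 Y130.8462
G1 X117.5249 Y130.8462
G1 X132.3761 Y141.6363
G1 X138.0488 Y159.0949
G0 X80.9869 Y53.0746
M3 S761
G1 X100.1275 Y62.5889 F887
G1 X123.9108 Y100.0882
G1 X146.3254 Y146.1945
G1 X161.3597 Y181.5299
G1 X163.0022 Y186.7163
G0 X198.4804 Y75.7190
M3 S243
G1 X185.3890 Y116.0100 F2629
G1 X151.1154 Y140.9113
G1 X108.7510 Y140.9113
G1 X74.4774 Y116.0100
G1 X61.3860 Y75.7190
G1 X74.4774 Y35.4280
G1 X108.7510 Y10.5267
G1 X151.1154 Y10.5267
G1 X185.3890 Y35.4280
G1 X198.4804 Y75.7190
M5
G0 X0.0000 Y0.0000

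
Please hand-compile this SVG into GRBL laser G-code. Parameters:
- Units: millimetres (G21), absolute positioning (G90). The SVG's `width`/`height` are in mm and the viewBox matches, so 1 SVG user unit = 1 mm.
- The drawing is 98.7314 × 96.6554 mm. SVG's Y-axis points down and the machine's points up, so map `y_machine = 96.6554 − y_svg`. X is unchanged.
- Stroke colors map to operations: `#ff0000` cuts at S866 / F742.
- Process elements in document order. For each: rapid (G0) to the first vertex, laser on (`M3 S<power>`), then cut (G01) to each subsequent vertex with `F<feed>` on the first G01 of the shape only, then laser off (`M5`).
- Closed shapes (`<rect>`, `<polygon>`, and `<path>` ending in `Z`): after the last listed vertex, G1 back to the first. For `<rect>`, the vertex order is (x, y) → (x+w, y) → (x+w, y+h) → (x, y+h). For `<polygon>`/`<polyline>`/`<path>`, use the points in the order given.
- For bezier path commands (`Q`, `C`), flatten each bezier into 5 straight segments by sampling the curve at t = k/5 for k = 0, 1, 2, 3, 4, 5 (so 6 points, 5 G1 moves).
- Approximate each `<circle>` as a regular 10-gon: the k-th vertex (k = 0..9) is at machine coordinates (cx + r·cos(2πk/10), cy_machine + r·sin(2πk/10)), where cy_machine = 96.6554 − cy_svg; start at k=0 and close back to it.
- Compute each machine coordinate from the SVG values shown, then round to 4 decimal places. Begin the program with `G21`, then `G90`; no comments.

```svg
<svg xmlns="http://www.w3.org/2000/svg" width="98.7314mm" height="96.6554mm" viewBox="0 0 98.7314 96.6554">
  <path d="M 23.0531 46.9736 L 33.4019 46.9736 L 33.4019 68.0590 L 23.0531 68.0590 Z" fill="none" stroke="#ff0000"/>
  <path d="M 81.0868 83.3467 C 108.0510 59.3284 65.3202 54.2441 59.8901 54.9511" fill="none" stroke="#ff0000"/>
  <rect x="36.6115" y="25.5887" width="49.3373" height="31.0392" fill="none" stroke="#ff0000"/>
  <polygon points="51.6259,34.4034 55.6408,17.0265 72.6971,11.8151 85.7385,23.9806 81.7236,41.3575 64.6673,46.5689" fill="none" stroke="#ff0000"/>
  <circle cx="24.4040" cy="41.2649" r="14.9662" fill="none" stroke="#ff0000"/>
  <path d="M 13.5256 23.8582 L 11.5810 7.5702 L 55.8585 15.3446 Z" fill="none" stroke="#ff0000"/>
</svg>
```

viewBox `0 0 98.7314 96.6554` with mm width/height → 1 unit = 1 mm. Flip: y_m = 96.6554 − y_svg.

**Shape 1** — `<path>` rectangle, stroke `#ff0000` → cut (S866, F742). Machine vertices: (23.0531,49.6818) → (33.4019,49.6818) → (33.4019,28.5964) → (23.0531,28.5964) → (23.0531,49.6818). Closed: final G1 returns to the first vertex.

**Shape 2** — `<path>` cubic bezier, stroke `#ff0000` → cut (S866, F742). Control points (SVG): P0=(81.0868,83.3467), P1=(108.0510,59.3284), P2=(65.3202,54.2441), P3=(59.8901,54.9511); sampled at t=k/5. Machine vertices: (81.0868,13.3087) → (89.7579,25.5527) → (86.8380,33.8835) → (77.4628,38.9317) → (66.7683,41.3284) → (59.8901,41.7043). Open path.

**Shape 3** — `<rect>` rectangle, stroke `#ff0000` → cut (S866, F742). Machine vertices: (36.6115,71.0667) → (85.9488,71.0667) → (85.9488,40.0275) → (36.6115,40.0275) → (36.6115,71.0667). Closed: final G1 returns to the first vertex.

**Shape 4** — `<polygon>` regular polygon, stroke `#ff0000` → cut (S866, F742). Machine vertices: (51.6259,62.2520) → (55.6408,79.6289) → (72.6971,84.8403) → (85.7385,72.6748) → (81.7236,55.2979) → (64.6673,50.0865) → (51.6259,62.2520). Closed: final G1 returns to the first vertex.

**Shape 5** — `<circle>` circle, stroke `#ff0000` → cut (S866, F742). Machine vertices: (39.3702,55.3905) → (36.5119,64.1874) → (29.0288,69.6242) → (19.7792,69.6242) → (12.2961,64.1874) → (9.4378,55.3905) → (12.2961,46.5936) → (19.7792,41.1568) → (29.0288,41.1568) → (36.5119,46.5936) → (39.3702,55.3905). Closed: final G1 returns to the first vertex.

**Shape 6** — `<path>` closed polygon, stroke `#ff0000` → cut (S866, F742). Machine vertices: (13.5256,72.7972) → (11.5810,89.0852) → (55.8585,81.3108) → (13.5256,72.7972). Closed: final G1 returns to the first vertex.

G21
G90
G0 X23.0531 Y49.6818
M3 S866
G01 X33.4019 Y49.6818 F742
G01 X33.4019 Y28.5964
G01 X23.0531 Y28.5964
G01 X23.0531 Y49.6818
M5
G0 X81.0868 Y13.3087
M3 S866
G01 X89.7579 Y25.5527 F742
G01 X86.8380 Y33.8835
G01 X77.4628 Y38.9317
G01 X66.7683 Y41.3284
G01 X59.8901 Y41.7043
M5
G0 X36.6115 Y71.0667
M3 S866
G01 X85.9488 Y71.0667 F742
G01 X85.9488 Y40.0275
G01 X36.6115 Y40.0275
G01 X36.6115 Y71.0667
M5
G0 X51.6259 Y62.2520
M3 S866
G01 X55.6408 Y79.6289 F742
G01 X72.6971 Y84.8403
G01 X85.7385 Y72.6748
G01 X81.7236 Y55.2979
G01 X64.6673 Y50.0865
G01 X51.6259 Y62.2520
M5
G0 X39.3702 Y55.3905
M3 S866
G01 X36.5119 Y64.1874 F742
G01 X29.0288 Y69.6242
G01 X19.7792 Y69.6242
G01 X12.2961 Y64.1874
G01 X9.4378 Y55.3905
G01 X12.2961 Y46.5936
G01 X19.7792 Y41.1568
G01 X29.0288 Y41.1568
G01 X36.5119 Y46.5936
G01 X39.3702 Y55.3905
M5
G0 X13.5256 Y72.7972
M3 S866
G01 X11.5810 Y89.0852 F742
G01 X55.8585 Y81.3108
G01 X13.5256 Y72.7972
M5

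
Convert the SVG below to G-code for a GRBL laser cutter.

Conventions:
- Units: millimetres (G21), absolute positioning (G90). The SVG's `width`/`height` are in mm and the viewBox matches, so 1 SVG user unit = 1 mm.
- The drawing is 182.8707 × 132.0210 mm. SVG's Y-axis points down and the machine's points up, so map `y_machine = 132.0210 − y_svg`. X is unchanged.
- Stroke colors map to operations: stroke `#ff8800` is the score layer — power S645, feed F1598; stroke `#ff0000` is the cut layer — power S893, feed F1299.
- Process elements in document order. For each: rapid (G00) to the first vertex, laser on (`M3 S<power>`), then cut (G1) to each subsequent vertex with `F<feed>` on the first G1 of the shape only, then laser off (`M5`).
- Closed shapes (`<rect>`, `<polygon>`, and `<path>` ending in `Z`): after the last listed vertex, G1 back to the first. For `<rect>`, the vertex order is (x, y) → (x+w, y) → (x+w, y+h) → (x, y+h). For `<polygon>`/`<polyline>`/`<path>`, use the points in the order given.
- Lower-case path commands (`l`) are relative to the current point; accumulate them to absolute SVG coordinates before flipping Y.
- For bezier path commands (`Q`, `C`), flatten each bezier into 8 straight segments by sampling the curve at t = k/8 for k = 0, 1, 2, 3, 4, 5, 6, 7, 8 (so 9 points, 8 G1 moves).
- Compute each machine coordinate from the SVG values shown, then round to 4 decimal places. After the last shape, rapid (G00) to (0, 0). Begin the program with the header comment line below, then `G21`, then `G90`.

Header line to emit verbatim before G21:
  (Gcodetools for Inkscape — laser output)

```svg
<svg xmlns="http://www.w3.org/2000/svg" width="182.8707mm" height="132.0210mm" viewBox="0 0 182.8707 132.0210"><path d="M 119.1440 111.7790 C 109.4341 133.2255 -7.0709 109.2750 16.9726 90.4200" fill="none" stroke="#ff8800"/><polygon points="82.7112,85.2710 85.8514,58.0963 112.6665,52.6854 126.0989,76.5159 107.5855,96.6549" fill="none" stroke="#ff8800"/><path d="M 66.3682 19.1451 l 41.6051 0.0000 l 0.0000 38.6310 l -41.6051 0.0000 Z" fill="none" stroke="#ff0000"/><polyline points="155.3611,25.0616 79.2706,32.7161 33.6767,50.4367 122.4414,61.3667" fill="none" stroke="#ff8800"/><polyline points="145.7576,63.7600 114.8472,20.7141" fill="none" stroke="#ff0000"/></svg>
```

viewBox `0 0 182.8707 132.0210` with mm width/height → 1 unit = 1 mm. Flip: y_m = 132.0210 − y_svg.

**Shape 1** — `<path>` cubic bezier, stroke `#ff8800` → score (S645, F1598). Control points (SVG): P0=(119.1440,111.7790), P1=(109.4341,133.2255), P2=(-7.0709,109.2750), P3=(16.9726,90.4200); sampled at t=k/8. Machine vertices: (119.1440,20.2420) → (110.9799,14.2289) → (95.7022,11.8801) → (76.2097,12.6039) → (55.4008,15.8084) → (36.1741,20.9022) → (21.4281,27.2933) → (14.0614,34.3901) → (16.9726,41.6010). Open path.

**Shape 2** — `<polygon>` regular polygon, stroke `#ff8800` → score (S645, F1598). Machine vertices: (82.7112,46.7500) → (85.8514,73.9247) → (112.6665,79.3356) → (126.0989,55.5051) → (107.5855,35.3661) → (82.7112,46.7500). Closed: final G1 returns to the first vertex.

**Shape 3** — `<path>` rectangle, stroke `#ff0000` → cut (S893, F1299). Machine vertices: (66.3682,112.8759) → (107.9733,112.8759) → (107.9733,74.2449) → (66.3682,74.2449) → (66.3682,112.8759). Closed: final G1 returns to the first vertex.

**Shape 4** — `<polyline>` open polyline, stroke `#ff8800` → score (S645, F1598). Machine vertices: (155.3611,106.9594) → (79.2706,99.3049) → (33.6767,81.5843) → (122.4414,70.6543). Open path.

**Shape 5** — `<polyline>` line segment, stroke `#ff0000` → cut (S893, F1299). Machine vertices: (145.7576,68.2610) → (114.8472,111.3069). Open path.

(Gcodetools for Inkscape — laser output)
G21
G90
G00 X119.1440 Y20.2420
M3 S645
G1 X110.9799 Y14.2289 F1598
G1 X95.7022 Y11.8801
G1 X76.2097 Y12.6039
G1 X55.4008 Y15.8084
G1 X36.1741 Y20.9022
G1 X21.4281 Y27.2933
G1 X14.0614 Y34.3901
G1 X16.9726 Y41.6010
M5
G00 X82.7112 Y46.7500
M3 S645
G1 X85.8514 Y73.9247 F1598
G1 X112.6665 Y79.3356
G1 X126.0989 Y55.5051
G1 X107.5855 Y35.3661
G1 X82.7112 Y46.7500
M5
G00 X66.3682 Y112.8759
M3 S893
G1 X107.9733 Y112.8759 F1299
G1 X107.9733 Y74.2449
G1 X66.3682 Y74.2449
G1 X66.3682 Y112.8759
M5
G00 X155.3611 Y106.9594
M3 S645
G1 X79.2706 Y99.3049 F1598
G1 X33.6767 Y81.5843
G1 X122.4414 Y70.6543
M5
G00 X145.7576 Y68.2610
M3 S893
G1 X114.8472 Y111.3069 F1299
M5
G00 X0.0000 Y0.0000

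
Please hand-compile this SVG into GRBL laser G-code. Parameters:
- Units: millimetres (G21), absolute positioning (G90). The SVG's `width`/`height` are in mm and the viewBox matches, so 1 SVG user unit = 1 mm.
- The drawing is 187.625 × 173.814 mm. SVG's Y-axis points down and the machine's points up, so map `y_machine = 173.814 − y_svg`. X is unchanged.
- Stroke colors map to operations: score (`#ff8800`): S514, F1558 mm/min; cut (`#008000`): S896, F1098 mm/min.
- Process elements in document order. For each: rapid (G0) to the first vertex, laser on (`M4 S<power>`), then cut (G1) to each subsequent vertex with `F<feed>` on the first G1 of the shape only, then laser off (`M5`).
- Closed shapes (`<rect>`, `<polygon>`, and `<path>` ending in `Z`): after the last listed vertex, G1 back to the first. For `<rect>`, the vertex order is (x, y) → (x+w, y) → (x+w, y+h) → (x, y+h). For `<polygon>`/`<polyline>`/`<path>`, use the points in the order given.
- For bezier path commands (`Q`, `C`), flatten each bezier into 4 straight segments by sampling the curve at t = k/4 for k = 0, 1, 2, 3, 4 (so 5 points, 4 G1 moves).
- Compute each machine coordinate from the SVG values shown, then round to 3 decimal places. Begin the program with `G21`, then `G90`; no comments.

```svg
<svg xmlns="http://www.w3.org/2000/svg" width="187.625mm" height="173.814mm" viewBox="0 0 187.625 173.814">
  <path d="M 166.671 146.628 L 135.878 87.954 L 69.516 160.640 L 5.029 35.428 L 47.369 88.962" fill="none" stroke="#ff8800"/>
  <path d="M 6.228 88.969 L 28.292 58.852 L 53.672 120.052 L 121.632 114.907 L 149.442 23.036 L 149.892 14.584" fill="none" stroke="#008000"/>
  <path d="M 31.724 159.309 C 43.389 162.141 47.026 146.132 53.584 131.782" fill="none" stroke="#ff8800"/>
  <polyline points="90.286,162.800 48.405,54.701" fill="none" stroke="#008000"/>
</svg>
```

viewBox `0 0 187.625 173.814` with mm width/height → 1 unit = 1 mm. Flip: y_m = 173.814 − y_svg.

**Shape 1** — `<path>` open polyline, stroke `#ff8800` → score (S514, F1558). Machine vertices: (166.671,27.186) → (135.878,85.860) → (69.516,13.174) → (5.029,138.386) → (47.369,84.852). Open path.

**Shape 2** — `<path>` open polyline, stroke `#008000` → cut (S896, F1098). Machine vertices: (6.228,84.845) → (28.292,114.962) → (53.672,53.762) → (121.632,58.907) → (149.442,150.778) → (149.892,159.230). Open path.

**Shape 3** — `<path>` cubic bezier, stroke `#ff8800` → score (S514, F1558). Control points (SVG): P0=(31.724,159.309), P1=(43.389,162.141), P2=(47.026,146.132), P3=(53.584,131.782); sampled at t=k/4. Machine vertices: (31.724,14.505) → (39.139,15.593) → (44.569,21.825) → (49.042,31.279) → (53.584,42.032). Open path.

**Shape 4** — `<polyline>` line segment, stroke `#008000` → cut (S896, F1098). Machine vertices: (90.286,11.014) → (48.405,119.113). Open path.

G21
G90
G0 X166.671 Y27.186
M4 S514
G1 X135.878 Y85.860 F1558
G1 X69.516 Y13.174
G1 X5.029 Y138.386
G1 X47.369 Y84.852
M5
G0 X6.228 Y84.845
M4 S896
G1 X28.292 Y114.962 F1098
G1 X53.672 Y53.762
G1 X121.632 Y58.907
G1 X149.442 Y150.778
G1 X149.892 Y159.230
M5
G0 X31.724 Y14.505
M4 S514
G1 X39.139 Y15.593 F1558
G1 X44.569 Y21.825
G1 X49.042 Y31.279
G1 X53.584 Y42.032
M5
G0 X90.286 Y11.014
M4 S896
G1 X48.405 Y119.113 F1098
M5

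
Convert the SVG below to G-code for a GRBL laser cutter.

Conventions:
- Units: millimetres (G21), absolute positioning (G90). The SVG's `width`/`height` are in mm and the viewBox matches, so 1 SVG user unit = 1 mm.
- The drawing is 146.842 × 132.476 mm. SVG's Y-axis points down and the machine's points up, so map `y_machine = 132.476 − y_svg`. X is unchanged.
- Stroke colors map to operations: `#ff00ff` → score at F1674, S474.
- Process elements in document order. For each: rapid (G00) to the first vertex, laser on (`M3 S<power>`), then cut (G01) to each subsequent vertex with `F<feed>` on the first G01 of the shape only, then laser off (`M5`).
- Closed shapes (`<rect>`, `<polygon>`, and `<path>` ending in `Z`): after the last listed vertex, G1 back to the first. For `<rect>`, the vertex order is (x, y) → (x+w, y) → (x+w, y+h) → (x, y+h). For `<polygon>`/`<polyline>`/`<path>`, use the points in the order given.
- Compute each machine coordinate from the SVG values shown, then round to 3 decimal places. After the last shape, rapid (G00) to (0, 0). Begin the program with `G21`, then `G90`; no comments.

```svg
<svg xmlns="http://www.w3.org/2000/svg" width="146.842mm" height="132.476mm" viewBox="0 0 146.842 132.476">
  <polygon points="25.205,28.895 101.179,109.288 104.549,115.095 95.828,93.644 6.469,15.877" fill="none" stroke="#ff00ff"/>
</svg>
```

G21
G90
G00 X25.205 Y103.581
M3 S474
G01 X101.179 Y23.188 F1674
G01 X104.549 Y17.381
G01 X95.828 Y38.832
G01 X6.469 Y116.599
G01 X25.205 Y103.581
M5
G00 X0.000 Y0.000

viewBox `0 0 146.842 132.476` with mm width/height → 1 unit = 1 mm. Flip: y_m = 132.476 − y_svg.

**Shape 1** — `<polygon>` closed polygon, stroke `#ff00ff` → score (S474, F1674). Machine vertices: (25.205,103.581) → (101.179,23.188) → (104.549,17.381) → (95.828,38.832) → (6.469,116.599) → (25.205,103.581). Closed: final G1 returns to the first vertex.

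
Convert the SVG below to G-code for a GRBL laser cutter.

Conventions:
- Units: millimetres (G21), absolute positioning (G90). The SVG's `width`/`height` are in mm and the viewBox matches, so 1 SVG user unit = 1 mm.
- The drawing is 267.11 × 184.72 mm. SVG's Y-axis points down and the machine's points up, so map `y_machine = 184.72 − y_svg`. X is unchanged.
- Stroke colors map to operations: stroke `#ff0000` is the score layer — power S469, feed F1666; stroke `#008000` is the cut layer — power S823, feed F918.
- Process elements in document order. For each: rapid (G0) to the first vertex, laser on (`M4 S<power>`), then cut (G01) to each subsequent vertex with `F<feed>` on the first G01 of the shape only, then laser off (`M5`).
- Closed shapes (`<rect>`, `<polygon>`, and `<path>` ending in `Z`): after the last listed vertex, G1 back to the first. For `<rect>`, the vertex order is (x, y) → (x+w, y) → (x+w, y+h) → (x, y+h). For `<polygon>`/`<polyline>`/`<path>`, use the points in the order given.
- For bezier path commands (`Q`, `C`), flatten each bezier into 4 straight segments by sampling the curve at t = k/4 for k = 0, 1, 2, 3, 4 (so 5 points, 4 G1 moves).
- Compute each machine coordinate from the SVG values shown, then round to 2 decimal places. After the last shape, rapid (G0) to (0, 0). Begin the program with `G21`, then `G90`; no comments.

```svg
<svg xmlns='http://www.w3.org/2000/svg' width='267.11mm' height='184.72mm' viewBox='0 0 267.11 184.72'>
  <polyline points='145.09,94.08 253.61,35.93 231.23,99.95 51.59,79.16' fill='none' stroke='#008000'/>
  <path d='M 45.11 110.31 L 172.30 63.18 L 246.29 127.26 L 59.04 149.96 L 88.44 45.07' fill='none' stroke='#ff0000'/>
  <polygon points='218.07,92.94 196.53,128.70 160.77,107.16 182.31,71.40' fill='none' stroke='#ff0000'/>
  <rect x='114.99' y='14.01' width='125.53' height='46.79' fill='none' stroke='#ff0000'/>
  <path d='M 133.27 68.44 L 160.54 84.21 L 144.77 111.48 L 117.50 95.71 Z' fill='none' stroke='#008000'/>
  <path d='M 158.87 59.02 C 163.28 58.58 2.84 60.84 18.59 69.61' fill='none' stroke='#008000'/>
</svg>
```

G21
G90
G0 X145.09 Y90.64
M4 S823
G01 X253.61 Y148.79 F918
G01 X231.23 Y84.77
G01 X51.59 Y105.56
M5
G0 X45.11 Y74.41
M4 S469
G01 X172.30 Y121.54 F1666
G01 X246.29 Y57.46
G01 X59.04 Y34.76
G01 X88.44 Y139.65
M5
G0 X218.07 Y91.78
M4 S469
G01 X196.53 Y56.02 F1666
G01 X160.77 Y77.56
G01 X182.31 Y113.32
G01 X218.07 Y91.78
M5
G0 X114.99 Y170.71
M4 S469
G01 X240.52 Y170.71 F1666
G01 X240.52 Y123.92
G01 X114.99 Y123.92
G01 X114.99 Y170.71
M5
G0 X133.27 Y116.28
M4 S823
G01 X160.54 Y100.51 F918
G01 X144.77 Y73.24
G01 X117.50 Y89.01
G01 X133.27 Y116.28
M5
G0 X158.87 Y125.70
M4 S823
G01 X136.60 Y125.46 F918
G01 X84.48 Y123.86
G01 X34.48 Y120.53
G01 X18.59 Y115.11
M5
G0 X0.00 Y0.00

viewBox `0 0 267.11 184.72` with mm width/height → 1 unit = 1 mm. Flip: y_m = 184.72 − y_svg.

**Shape 1** — `<polyline>` open polyline, stroke `#008000` → cut (S823, F918). Machine vertices: (145.09,90.64) → (253.61,148.79) → (231.23,84.77) → (51.59,105.56). Open path.

**Shape 2** — `<path>` open polyline, stroke `#ff0000` → score (S469, F1666). Machine vertices: (45.11,74.41) → (172.30,121.54) → (246.29,57.46) → (59.04,34.76) → (88.44,139.65). Open path.

**Shape 3** — `<polygon>` regular polygon, stroke `#ff0000` → score (S469, F1666). Machine vertices: (218.07,91.78) → (196.53,56.02) → (160.77,77.56) → (182.31,113.32) → (218.07,91.78). Closed: final G1 returns to the first vertex.

**Shape 4** — `<rect>` rectangle, stroke `#ff0000` → score (S469, F1666). Machine vertices: (114.99,170.71) → (240.52,170.71) → (240.52,123.92) → (114.99,123.92) → (114.99,170.71). Closed: final G1 returns to the first vertex.

**Shape 5** — `<path>` regular polygon, stroke `#008000` → cut (S823, F918). Machine vertices: (133.27,116.28) → (160.54,100.51) → (144.77,73.24) → (117.50,89.01) → (133.27,116.28). Closed: final G1 returns to the first vertex.

**Shape 6** — `<path>` cubic bezier, stroke `#008000` → cut (S823, F918). Control points (SVG): P0=(158.87,59.02), P1=(163.28,58.58), P2=(2.84,60.84), P3=(18.59,69.61); sampled at t=k/4. Machine vertices: (158.87,125.70) → (136.60,125.46) → (84.48,123.86) → (34.48,120.53) → (18.59,115.11). Open path.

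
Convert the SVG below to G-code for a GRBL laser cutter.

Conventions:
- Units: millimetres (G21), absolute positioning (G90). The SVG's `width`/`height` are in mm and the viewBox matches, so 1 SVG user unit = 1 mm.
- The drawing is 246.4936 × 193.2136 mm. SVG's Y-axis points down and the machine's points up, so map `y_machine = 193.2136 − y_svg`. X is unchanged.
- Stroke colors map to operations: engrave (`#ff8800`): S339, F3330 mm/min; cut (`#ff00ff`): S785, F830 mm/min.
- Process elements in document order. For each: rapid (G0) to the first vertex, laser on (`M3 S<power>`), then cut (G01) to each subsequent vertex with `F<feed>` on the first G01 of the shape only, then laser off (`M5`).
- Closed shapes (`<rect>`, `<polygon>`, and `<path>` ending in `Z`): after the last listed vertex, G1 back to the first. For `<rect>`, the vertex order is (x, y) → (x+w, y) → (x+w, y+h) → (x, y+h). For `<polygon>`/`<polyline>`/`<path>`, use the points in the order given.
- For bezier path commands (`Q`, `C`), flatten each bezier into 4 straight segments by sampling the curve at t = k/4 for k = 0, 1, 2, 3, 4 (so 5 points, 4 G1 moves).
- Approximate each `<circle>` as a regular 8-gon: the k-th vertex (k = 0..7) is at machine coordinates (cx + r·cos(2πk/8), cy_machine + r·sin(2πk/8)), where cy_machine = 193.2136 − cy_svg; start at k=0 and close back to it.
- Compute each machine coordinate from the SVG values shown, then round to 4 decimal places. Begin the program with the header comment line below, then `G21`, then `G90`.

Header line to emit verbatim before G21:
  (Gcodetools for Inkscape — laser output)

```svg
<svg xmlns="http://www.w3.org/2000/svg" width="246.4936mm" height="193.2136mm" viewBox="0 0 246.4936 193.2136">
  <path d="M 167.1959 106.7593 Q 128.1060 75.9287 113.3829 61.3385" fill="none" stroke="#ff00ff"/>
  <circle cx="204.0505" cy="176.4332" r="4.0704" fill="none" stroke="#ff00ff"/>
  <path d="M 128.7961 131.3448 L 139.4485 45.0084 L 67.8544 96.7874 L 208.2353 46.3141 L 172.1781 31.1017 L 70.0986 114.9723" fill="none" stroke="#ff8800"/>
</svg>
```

1 u = 1 mm; y_m = 193.2136 − y.

[1] `<path>` quadratic bezier, #ff00ff→cut S785 F830: (167.1959,86.4543) → (149.1739,100.8546) → (134.1977,113.2248) → (122.2674,123.5650) → (113.3829,131.8751)

[2] `<circle>` circle, #ff00ff→cut S785 F830: (208.1209,16.7804) → (206.9287,19.6586) → (204.0505,20.8508) → (201.1723,19.6586) → (199.9801,16.7804) → (201.1723,13.9022) → (204.0505,12.7100) → (206.9287,13.9022) → (208.1209,16.7804) (closed)

[3] `<path>` open polyline, #ff8800→engrave S339 F3330: (128.7961,61.8688) → (139.4485,148.2052) → (67.8544,96.4262) → (208.2353,146.8995) → (172.1781,162.1119) → (70.0986,78.2413)

(Gcodetools for Inkscape — laser output)
G21
G90
G0 X167.1959 Y86.4543
M3 S785
G01 X149.1739 Y100.8546 F830
G01 X134.1977 Y113.2248
G01 X122.2674 Y123.5650
G01 X113.3829 Y131.8751
M5
G0 X208.1209 Y16.7804
M3 S785
G01 X206.9287 Y19.6586 F830
G01 X204.0505 Y20.8508
G01 X201.1723 Y19.6586
G01 X199.9801 Y16.7804
G01 X201.1723 Y13.9022
G01 X204.0505 Y12.7100
G01 X206.9287 Y13.9022
G01 X208.1209 Y16.7804
M5
G0 X128.7961 Y61.8688
M3 S339
G01 X139.4485 Y148.2052 F3330
G01 X67.8544 Y96.4262
G01 X208.2353 Y146.8995
G01 X172.1781 Y162.1119
G01 X70.0986 Y78.2413
M5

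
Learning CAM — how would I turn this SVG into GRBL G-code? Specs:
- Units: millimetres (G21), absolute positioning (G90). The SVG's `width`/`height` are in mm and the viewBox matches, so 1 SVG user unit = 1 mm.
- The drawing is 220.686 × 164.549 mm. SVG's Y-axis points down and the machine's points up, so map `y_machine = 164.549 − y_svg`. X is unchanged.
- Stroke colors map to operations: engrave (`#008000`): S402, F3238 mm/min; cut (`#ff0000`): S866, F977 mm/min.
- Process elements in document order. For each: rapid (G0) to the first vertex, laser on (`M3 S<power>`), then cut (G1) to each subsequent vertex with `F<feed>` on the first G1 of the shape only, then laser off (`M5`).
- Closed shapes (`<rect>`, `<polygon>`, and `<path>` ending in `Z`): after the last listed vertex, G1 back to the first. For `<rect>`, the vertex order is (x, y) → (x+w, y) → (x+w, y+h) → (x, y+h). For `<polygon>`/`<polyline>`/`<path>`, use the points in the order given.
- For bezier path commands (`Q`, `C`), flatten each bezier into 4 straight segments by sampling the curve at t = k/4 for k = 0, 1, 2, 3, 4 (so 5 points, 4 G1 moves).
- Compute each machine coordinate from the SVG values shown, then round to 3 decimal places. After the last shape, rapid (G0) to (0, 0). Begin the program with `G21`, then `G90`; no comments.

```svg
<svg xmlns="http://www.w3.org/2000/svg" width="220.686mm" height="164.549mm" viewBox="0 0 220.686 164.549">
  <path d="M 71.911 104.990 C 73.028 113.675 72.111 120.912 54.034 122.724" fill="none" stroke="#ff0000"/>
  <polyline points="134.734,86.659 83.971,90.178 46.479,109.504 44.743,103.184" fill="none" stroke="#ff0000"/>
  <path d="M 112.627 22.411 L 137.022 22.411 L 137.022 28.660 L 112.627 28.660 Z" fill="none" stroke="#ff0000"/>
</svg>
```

G21
G90
G0 X71.911 Y59.559
M3 S866
G1 X72.131 Y53.379 F977
G1 X70.170 Y48.115
G1 X64.611 Y44.139
G1 X54.034 Y41.825
M5
G0 X134.734 Y77.890
M3 S866
G1 X83.971 Y74.371 F977
G1 X46.479 Y55.045
G1 X44.743 Y61.365
M5
G0 X112.627 Y142.138
M3 S866
G1 X137.022 Y142.138 F977
G1 X137.022 Y135.889
G1 X112.627 Y135.889
G1 X112.627 Y142.138
M5
G0 X0.000 Y0.000

viewBox `0 0 220.686 164.549` with mm width/height → 1 unit = 1 mm. Flip: y_m = 164.549 − y_svg.

**Shape 1** — `<path>` cubic bezier, stroke `#ff0000` → cut (S866, F977). Control points (SVG): P0=(71.911,104.990), P1=(73.028,113.675), P2=(72.111,120.912), P3=(54.034,122.724); sampled at t=k/4. Machine vertices: (71.911,59.559) → (72.131,53.379) → (70.170,48.115) → (64.611,44.139) → (54.034,41.825). Open path.

**Shape 2** — `<polyline>` open polyline, stroke `#ff0000` → cut (S866, F977). Machine vertices: (134.734,77.890) → (83.971,74.371) → (46.479,55.045) → (44.743,61.365). Open path.

**Shape 3** — `<path>` rectangle, stroke `#ff0000` → cut (S866, F977). Machine vertices: (112.627,142.138) → (137.022,142.138) → (137.022,135.889) → (112.627,135.889) → (112.627,142.138). Closed: final G1 returns to the first vertex.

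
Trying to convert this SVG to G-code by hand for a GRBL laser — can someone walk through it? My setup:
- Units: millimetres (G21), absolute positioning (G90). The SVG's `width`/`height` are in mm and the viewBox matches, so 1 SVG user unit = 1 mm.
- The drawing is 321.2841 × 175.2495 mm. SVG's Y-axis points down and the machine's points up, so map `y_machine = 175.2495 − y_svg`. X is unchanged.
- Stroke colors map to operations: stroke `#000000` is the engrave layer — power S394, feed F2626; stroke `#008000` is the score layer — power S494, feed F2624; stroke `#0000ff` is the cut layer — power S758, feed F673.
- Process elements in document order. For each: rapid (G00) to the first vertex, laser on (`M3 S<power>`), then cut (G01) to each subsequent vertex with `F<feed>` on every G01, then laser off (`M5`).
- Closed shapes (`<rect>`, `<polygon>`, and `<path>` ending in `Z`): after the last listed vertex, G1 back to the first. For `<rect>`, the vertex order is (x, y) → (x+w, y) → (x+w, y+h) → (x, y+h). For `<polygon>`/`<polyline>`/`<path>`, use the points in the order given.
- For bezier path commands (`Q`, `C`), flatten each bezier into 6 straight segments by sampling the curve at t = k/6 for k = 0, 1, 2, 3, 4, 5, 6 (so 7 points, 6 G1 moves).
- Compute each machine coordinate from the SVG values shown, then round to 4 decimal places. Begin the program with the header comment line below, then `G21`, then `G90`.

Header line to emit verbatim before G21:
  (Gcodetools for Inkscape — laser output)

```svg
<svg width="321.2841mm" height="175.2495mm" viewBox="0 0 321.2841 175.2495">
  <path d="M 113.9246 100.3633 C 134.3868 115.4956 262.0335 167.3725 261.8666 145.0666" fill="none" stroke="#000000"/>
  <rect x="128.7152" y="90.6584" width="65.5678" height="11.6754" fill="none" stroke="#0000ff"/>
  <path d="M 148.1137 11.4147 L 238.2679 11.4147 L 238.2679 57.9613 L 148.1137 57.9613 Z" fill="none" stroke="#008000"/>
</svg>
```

1 u = 1 mm; y_m = 175.2495 − y.

[1] `<path>` cubic bezier, #000000→engrave S394 F2626: (113.9246,74.8862) → (131.9998,64.7716) → (161.4113,51.6141) → (195.6315,38.4952) → (228.1326,28.4962) → (252.3869,24.6983) → (261.8666,30.1829)

[2] `<rect>` rectangle, #0000ff→cut S758 F673: (128.7152,84.5911) → (194.2830,84.5911) → (194.2830,72.9157) → (128.7152,72.9157) → (128.7152,84.5911) (closed)

[3] `<path>` rectangle, #008000→score S494 F2624: (148.1137,163.8348) → (238.2679,163.8348) → (238.2679,117.2882) → (148.1137,117.2882) → (148.1137,163.8348) (closed)

(Gcodetools for Inkscape — laser output)
G21
G90
G00 X113.9246 Y74.8862
M3 S394
G01 X131.9998 Y64.7716 F2626
G01 X161.4113 Y51.6141 F2626
G01 X195.6315 Y38.4952 F2626
G01 X228.1326 Y28.4962 F2626
G01 X252.3869 Y24.6983 F2626
G01 X261.8666 Y30.1829 F2626
M5
G00 X128.7152 Y84.5911
M3 S758
G01 X194.2830 Y84.5911 F673
G01 X194.2830 Y72.9157 F673
G01 X128.7152 Y72.9157 F673
G01 X128.7152 Y84.5911 F673
M5
G00 X148.1137 Y163.8348
M3 S494
G01 X238.2679 Y163.8348 F2624
G01 X238.2679 Y117.2882 F2624
G01 X148.1137 Y117.2882 F2624
G01 X148.1137 Y163.8348 F2624
M5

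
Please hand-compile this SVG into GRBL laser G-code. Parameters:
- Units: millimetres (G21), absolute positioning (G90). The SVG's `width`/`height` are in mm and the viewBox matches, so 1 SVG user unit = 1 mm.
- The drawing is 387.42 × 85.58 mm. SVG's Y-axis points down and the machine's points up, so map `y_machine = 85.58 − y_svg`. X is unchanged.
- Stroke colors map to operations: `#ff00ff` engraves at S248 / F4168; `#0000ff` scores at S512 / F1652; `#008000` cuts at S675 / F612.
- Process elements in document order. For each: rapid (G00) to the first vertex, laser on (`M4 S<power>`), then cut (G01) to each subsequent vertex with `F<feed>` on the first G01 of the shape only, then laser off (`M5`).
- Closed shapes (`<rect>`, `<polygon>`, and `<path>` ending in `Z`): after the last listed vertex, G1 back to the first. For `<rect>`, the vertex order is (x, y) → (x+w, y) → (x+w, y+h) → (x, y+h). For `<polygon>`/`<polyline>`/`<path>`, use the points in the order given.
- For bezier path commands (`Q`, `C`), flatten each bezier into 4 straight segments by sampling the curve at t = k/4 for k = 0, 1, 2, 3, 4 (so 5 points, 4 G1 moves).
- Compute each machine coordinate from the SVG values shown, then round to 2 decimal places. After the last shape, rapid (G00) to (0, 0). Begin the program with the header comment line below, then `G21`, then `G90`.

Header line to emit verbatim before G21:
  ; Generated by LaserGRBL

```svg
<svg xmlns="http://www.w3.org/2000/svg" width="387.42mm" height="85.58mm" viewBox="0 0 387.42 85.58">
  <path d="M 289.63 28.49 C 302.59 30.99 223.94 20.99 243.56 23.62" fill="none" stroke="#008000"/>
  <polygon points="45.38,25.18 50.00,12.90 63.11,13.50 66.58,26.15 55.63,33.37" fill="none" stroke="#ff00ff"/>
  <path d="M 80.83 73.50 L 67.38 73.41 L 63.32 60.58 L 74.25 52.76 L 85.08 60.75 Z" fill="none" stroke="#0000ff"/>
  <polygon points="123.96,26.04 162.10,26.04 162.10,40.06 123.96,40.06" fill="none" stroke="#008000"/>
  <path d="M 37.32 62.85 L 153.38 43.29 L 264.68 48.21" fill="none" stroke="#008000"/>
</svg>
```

viewBox `0 0 387.42 85.58` with mm width/height → 1 unit = 1 mm. Flip: y_m = 85.58 − y_svg.

**Shape 1** — `<path>` cubic bezier, stroke `#008000` → cut (S675, F612). Control points (SVG): P0=(289.63,28.49), P1=(302.59,30.99), P2=(223.94,20.99), P3=(243.56,23.62); sampled at t=k/4. Machine vertices: (289.63,57.09) → (285.14,57.17) → (264.10,59.57) → (244.30,61.96) → (243.56,61.96). Open path.

**Shape 2** — `<polygon>` regular polygon, stroke `#ff00ff` → engrave (S248, F4168). Machine vertices: (45.38,60.40) → (50.00,72.68) → (63.11,72.08) → (66.58,59.43) → (55.63,52.21) → (45.38,60.40). Closed: final G1 returns to the first vertex.

**Shape 3** — `<path>` regular polygon, stroke `#0000ff` → score (S512, F1652). Machine vertices: (80.83,12.08) → (67.38,12.17) → (63.32,25.00) → (74.25,32.82) → (85.08,24.83) → (80.83,12.08). Closed: final G1 returns to the first vertex.

**Shape 4** — `<polygon>` rectangle, stroke `#008000` → cut (S675, F612). Machine vertices: (123.96,59.54) → (162.10,59.54) → (162.10,45.52) → (123.96,45.52) → (123.96,59.54). Closed: final G1 returns to the first vertex.

**Shape 5** — `<path>` open polyline, stroke `#008000` → cut (S675, F612). Machine vertices: (37.32,22.73) → (153.38,42.29) → (264.68,37.37). Open path.

; Generated by LaserGRBL
G21
G90
G00 X289.63 Y57.09
M4 S675
G01 X285.14 Y57.17 F612
G01 X264.10 Y59.57
G01 X244.30 Y61.96
G01 X243.56 Y61.96
M5
G00 X45.38 Y60.40
M4 S248
G01 X50.00 Y72.68 F4168
G01 X63.11 Y72.08
G01 X66.58 Y59.43
G01 X55.63 Y52.21
G01 X45.38 Y60.40
M5
G00 X80.83 Y12.08
M4 S512
G01 X67.38 Y12.17 F1652
G01 X63.32 Y25.00
G01 X74.25 Y32.82
G01 X85.08 Y24.83
G01 X80.83 Y12.08
M5
G00 X123.96 Y59.54
M4 S675
G01 X162.10 Y59.54 F612
G01 X162.10 Y45.52
G01 X123.96 Y45.52
G01 X123.96 Y59.54
M5
G00 X37.32 Y22.73
M4 S675
G01 X153.38 Y42.29 F612
G01 X264.68 Y37.37
M5
G00 X0.00 Y0.00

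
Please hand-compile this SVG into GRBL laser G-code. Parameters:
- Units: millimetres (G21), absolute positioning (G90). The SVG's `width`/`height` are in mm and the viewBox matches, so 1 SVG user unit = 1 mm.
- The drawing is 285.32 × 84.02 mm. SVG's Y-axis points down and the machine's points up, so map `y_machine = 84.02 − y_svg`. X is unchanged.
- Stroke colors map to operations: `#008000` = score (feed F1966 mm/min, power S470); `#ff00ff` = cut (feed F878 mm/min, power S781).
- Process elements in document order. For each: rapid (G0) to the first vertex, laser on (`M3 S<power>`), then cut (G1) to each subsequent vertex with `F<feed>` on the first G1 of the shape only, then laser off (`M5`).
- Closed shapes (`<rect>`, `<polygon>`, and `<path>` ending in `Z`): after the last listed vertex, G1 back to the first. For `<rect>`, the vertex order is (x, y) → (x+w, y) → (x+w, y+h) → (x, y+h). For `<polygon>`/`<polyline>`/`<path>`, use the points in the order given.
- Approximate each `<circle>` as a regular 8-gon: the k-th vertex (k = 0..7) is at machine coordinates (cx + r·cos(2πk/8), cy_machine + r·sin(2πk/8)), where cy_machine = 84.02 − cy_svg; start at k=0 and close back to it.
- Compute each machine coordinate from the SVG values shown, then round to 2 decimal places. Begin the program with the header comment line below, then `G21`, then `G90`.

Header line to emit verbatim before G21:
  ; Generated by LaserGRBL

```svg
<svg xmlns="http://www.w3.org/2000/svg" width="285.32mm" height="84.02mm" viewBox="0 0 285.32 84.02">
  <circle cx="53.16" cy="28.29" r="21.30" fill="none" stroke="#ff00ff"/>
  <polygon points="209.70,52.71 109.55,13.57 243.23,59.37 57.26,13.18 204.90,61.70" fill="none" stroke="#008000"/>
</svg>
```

; Generated by LaserGRBL
G21
G90
G0 X74.46 Y55.73
M3 S781
G1 X68.22 Y70.79 F878
G1 X53.16 Y77.03
G1 X38.10 Y70.79
G1 X31.86 Y55.73
G1 X38.10 Y40.67
G1 X53.16 Y34.43
G1 X68.22 Y40.67
G1 X74.46 Y55.73
M5
G0 X209.70 Y31.31
M3 S470
G1 X109.55 Y70.45 F1966
G1 X243.23 Y24.65
G1 X57.26 Y70.84
G1 X204.90 Y22.32
G1 X209.70 Y31.31
M5

viewBox `0 0 285.32 84.02` with mm width/height → 1 unit = 1 mm. Flip: y_m = 84.02 − y_svg.

**Shape 1** — `<circle>` circle, stroke `#ff00ff` → cut (S781, F878). Machine vertices: (74.46,55.73) → (68.22,70.79) → (53.16,77.03) → (38.10,70.79) → (31.86,55.73) → (38.10,40.67) → (53.16,34.43) → (68.22,40.67) → (74.46,55.73). Closed: final G1 returns to the first vertex.

**Shape 2** — `<polygon>` closed polygon, stroke `#008000` → score (S470, F1966). Machine vertices: (209.70,31.31) → (109.55,70.45) → (243.23,24.65) → (57.26,70.84) → (204.90,22.32) → (209.70,31.31). Closed: final G1 returns to the first vertex.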